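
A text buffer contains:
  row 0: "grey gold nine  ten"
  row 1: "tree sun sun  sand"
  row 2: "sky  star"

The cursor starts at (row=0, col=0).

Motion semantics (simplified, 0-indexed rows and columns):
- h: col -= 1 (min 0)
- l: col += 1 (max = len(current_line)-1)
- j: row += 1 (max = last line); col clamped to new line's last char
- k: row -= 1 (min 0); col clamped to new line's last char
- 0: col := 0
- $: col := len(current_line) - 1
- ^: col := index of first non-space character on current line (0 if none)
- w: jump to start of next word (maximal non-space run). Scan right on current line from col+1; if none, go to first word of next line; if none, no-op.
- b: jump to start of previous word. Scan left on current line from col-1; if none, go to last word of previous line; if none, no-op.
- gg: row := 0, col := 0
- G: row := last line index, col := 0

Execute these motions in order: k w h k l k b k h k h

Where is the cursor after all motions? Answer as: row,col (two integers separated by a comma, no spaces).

After 1 (k): row=0 col=0 char='g'
After 2 (w): row=0 col=5 char='g'
After 3 (h): row=0 col=4 char='_'
After 4 (k): row=0 col=4 char='_'
After 5 (l): row=0 col=5 char='g'
After 6 (k): row=0 col=5 char='g'
After 7 (b): row=0 col=0 char='g'
After 8 (k): row=0 col=0 char='g'
After 9 (h): row=0 col=0 char='g'
After 10 (k): row=0 col=0 char='g'
After 11 (h): row=0 col=0 char='g'

Answer: 0,0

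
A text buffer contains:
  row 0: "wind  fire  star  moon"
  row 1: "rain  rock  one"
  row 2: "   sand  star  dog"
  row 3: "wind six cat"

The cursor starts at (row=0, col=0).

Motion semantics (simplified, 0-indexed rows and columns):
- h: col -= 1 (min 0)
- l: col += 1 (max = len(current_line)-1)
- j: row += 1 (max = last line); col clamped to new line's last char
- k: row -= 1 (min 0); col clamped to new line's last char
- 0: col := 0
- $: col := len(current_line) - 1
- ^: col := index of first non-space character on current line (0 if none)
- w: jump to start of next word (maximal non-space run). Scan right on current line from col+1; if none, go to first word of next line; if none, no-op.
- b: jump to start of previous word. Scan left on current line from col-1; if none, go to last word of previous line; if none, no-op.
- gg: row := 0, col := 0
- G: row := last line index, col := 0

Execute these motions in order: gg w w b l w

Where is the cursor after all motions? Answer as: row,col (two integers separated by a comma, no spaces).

Answer: 0,12

Derivation:
After 1 (gg): row=0 col=0 char='w'
After 2 (w): row=0 col=6 char='f'
After 3 (w): row=0 col=12 char='s'
After 4 (b): row=0 col=6 char='f'
After 5 (l): row=0 col=7 char='i'
After 6 (w): row=0 col=12 char='s'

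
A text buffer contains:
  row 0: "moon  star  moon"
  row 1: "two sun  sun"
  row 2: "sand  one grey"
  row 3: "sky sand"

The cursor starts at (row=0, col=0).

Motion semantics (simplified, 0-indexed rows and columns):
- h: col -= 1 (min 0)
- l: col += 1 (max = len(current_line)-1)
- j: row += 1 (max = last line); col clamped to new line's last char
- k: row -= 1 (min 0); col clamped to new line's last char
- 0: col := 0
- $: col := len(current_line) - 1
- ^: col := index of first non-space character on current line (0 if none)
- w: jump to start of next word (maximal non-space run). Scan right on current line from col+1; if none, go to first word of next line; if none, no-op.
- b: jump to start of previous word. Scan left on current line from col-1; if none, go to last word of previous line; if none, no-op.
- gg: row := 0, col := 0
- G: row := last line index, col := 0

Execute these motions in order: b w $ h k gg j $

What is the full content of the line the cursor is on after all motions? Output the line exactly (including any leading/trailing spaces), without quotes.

Answer: two sun  sun

Derivation:
After 1 (b): row=0 col=0 char='m'
After 2 (w): row=0 col=6 char='s'
After 3 ($): row=0 col=15 char='n'
After 4 (h): row=0 col=14 char='o'
After 5 (k): row=0 col=14 char='o'
After 6 (gg): row=0 col=0 char='m'
After 7 (j): row=1 col=0 char='t'
After 8 ($): row=1 col=11 char='n'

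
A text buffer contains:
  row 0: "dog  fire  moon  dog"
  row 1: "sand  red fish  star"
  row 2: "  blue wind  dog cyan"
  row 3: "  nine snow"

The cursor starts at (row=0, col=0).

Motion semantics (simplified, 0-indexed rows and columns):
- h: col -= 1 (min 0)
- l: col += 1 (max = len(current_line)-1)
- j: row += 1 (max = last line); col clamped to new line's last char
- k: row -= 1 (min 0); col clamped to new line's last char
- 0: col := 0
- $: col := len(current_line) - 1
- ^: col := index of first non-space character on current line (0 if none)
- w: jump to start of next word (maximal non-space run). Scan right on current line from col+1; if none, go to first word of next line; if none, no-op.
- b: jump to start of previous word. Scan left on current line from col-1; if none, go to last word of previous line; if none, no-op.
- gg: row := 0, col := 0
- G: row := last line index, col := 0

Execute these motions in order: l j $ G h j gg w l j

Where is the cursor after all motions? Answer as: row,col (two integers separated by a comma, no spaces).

After 1 (l): row=0 col=1 char='o'
After 2 (j): row=1 col=1 char='a'
After 3 ($): row=1 col=19 char='r'
After 4 (G): row=3 col=0 char='_'
After 5 (h): row=3 col=0 char='_'
After 6 (j): row=3 col=0 char='_'
After 7 (gg): row=0 col=0 char='d'
After 8 (w): row=0 col=5 char='f'
After 9 (l): row=0 col=6 char='i'
After 10 (j): row=1 col=6 char='r'

Answer: 1,6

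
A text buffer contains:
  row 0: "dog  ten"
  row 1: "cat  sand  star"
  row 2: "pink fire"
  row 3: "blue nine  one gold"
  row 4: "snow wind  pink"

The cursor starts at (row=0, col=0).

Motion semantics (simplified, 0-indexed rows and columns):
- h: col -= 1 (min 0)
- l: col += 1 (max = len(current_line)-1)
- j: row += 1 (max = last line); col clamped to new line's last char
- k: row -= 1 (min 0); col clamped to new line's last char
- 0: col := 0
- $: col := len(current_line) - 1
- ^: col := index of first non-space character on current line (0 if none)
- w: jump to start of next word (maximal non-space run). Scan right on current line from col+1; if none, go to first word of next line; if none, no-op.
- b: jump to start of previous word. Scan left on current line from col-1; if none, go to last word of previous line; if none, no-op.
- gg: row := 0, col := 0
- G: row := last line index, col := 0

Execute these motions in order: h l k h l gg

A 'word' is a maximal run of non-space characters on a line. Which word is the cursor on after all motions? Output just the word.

After 1 (h): row=0 col=0 char='d'
After 2 (l): row=0 col=1 char='o'
After 3 (k): row=0 col=1 char='o'
After 4 (h): row=0 col=0 char='d'
After 5 (l): row=0 col=1 char='o'
After 6 (gg): row=0 col=0 char='d'

Answer: dog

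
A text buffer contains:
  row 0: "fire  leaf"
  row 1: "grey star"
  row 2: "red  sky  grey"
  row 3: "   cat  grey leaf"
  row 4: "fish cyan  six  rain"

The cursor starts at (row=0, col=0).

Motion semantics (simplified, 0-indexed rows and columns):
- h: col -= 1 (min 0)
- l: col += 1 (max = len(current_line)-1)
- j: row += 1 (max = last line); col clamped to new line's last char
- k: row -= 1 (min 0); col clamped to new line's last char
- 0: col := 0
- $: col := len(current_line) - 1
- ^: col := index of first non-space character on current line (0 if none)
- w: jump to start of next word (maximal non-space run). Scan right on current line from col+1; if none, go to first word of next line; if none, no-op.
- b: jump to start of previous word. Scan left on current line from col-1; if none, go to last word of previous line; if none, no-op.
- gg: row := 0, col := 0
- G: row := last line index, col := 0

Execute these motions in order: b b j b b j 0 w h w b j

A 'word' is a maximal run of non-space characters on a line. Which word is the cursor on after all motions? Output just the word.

Answer: red

Derivation:
After 1 (b): row=0 col=0 char='f'
After 2 (b): row=0 col=0 char='f'
After 3 (j): row=1 col=0 char='g'
After 4 (b): row=0 col=6 char='l'
After 5 (b): row=0 col=0 char='f'
After 6 (j): row=1 col=0 char='g'
After 7 (0): row=1 col=0 char='g'
After 8 (w): row=1 col=5 char='s'
After 9 (h): row=1 col=4 char='_'
After 10 (w): row=1 col=5 char='s'
After 11 (b): row=1 col=0 char='g'
After 12 (j): row=2 col=0 char='r'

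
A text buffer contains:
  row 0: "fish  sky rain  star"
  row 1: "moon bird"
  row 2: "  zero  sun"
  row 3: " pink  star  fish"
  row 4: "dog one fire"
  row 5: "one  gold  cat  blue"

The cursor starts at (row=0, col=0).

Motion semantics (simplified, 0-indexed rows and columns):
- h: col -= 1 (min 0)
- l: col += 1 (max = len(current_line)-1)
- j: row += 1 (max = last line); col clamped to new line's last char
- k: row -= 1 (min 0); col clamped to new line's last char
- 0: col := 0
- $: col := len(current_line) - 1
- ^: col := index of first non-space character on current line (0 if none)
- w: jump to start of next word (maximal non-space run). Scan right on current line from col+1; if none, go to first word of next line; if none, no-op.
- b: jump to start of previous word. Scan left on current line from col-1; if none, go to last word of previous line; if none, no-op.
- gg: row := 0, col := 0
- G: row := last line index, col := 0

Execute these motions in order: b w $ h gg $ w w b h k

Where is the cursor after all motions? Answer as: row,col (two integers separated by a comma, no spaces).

After 1 (b): row=0 col=0 char='f'
After 2 (w): row=0 col=6 char='s'
After 3 ($): row=0 col=19 char='r'
After 4 (h): row=0 col=18 char='a'
After 5 (gg): row=0 col=0 char='f'
After 6 ($): row=0 col=19 char='r'
After 7 (w): row=1 col=0 char='m'
After 8 (w): row=1 col=5 char='b'
After 9 (b): row=1 col=0 char='m'
After 10 (h): row=1 col=0 char='m'
After 11 (k): row=0 col=0 char='f'

Answer: 0,0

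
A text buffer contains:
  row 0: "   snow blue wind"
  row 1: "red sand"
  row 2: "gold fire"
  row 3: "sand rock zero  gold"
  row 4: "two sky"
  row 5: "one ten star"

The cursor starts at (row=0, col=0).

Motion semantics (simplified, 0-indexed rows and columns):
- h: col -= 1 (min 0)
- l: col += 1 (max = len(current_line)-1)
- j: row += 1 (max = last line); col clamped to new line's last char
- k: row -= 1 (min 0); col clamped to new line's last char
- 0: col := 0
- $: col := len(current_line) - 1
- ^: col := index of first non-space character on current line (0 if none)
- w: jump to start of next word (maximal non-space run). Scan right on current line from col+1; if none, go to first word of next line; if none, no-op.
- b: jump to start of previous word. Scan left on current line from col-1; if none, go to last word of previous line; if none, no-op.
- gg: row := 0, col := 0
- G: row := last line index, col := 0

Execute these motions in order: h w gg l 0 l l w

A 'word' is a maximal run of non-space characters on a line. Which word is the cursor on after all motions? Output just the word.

After 1 (h): row=0 col=0 char='_'
After 2 (w): row=0 col=3 char='s'
After 3 (gg): row=0 col=0 char='_'
After 4 (l): row=0 col=1 char='_'
After 5 (0): row=0 col=0 char='_'
After 6 (l): row=0 col=1 char='_'
After 7 (l): row=0 col=2 char='_'
After 8 (w): row=0 col=3 char='s'

Answer: snow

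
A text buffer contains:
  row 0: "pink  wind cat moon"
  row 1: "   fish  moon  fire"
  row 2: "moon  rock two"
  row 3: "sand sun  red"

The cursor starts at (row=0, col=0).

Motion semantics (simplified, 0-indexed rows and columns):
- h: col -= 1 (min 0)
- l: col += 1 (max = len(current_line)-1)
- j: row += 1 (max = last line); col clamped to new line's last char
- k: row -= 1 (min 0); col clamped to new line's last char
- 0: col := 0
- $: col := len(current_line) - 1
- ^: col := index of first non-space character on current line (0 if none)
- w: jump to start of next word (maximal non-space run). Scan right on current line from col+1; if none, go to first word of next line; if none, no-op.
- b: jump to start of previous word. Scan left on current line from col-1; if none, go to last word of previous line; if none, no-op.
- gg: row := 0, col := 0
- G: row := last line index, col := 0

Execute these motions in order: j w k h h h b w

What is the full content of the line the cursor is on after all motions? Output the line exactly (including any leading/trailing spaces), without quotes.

Answer: pink  wind cat moon

Derivation:
After 1 (j): row=1 col=0 char='_'
After 2 (w): row=1 col=3 char='f'
After 3 (k): row=0 col=3 char='k'
After 4 (h): row=0 col=2 char='n'
After 5 (h): row=0 col=1 char='i'
After 6 (h): row=0 col=0 char='p'
After 7 (b): row=0 col=0 char='p'
After 8 (w): row=0 col=6 char='w'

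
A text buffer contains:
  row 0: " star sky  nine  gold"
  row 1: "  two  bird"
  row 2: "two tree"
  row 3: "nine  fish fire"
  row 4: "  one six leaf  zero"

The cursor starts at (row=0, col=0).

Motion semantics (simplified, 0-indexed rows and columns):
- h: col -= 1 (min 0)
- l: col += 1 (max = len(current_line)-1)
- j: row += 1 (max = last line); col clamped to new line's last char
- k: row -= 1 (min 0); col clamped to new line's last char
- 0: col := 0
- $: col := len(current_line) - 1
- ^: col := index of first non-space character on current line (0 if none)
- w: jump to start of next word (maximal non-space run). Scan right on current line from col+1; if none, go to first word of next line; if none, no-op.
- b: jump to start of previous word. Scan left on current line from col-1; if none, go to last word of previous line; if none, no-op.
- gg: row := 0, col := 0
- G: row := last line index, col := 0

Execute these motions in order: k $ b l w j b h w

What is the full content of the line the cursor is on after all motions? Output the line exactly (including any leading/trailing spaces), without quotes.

Answer: two tree

Derivation:
After 1 (k): row=0 col=0 char='_'
After 2 ($): row=0 col=20 char='d'
After 3 (b): row=0 col=17 char='g'
After 4 (l): row=0 col=18 char='o'
After 5 (w): row=1 col=2 char='t'
After 6 (j): row=2 col=2 char='o'
After 7 (b): row=2 col=0 char='t'
After 8 (h): row=2 col=0 char='t'
After 9 (w): row=2 col=4 char='t'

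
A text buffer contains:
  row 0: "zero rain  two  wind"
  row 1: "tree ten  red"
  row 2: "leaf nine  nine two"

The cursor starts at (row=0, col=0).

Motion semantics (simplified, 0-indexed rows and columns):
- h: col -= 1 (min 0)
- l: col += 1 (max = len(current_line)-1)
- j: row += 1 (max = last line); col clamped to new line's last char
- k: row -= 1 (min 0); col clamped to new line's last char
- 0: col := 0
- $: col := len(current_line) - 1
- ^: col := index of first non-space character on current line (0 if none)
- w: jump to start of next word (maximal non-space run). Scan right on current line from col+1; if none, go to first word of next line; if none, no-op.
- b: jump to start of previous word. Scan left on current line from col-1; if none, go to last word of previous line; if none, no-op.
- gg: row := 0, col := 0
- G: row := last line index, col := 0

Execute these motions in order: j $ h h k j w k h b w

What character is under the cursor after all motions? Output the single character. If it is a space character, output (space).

After 1 (j): row=1 col=0 char='t'
After 2 ($): row=1 col=12 char='d'
After 3 (h): row=1 col=11 char='e'
After 4 (h): row=1 col=10 char='r'
After 5 (k): row=0 col=10 char='_'
After 6 (j): row=1 col=10 char='r'
After 7 (w): row=2 col=0 char='l'
After 8 (k): row=1 col=0 char='t'
After 9 (h): row=1 col=0 char='t'
After 10 (b): row=0 col=16 char='w'
After 11 (w): row=1 col=0 char='t'

Answer: t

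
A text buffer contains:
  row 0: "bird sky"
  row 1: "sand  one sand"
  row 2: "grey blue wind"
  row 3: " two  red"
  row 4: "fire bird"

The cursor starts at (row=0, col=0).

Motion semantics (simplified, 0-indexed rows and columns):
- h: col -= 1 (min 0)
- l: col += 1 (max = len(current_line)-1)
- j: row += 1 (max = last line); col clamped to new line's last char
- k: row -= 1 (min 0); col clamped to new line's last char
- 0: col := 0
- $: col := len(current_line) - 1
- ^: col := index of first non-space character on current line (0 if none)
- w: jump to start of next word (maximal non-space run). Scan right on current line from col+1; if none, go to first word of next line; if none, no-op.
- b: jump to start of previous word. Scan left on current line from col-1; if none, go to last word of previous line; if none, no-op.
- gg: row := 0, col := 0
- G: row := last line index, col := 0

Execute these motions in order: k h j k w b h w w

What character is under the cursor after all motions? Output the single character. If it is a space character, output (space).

Answer: s

Derivation:
After 1 (k): row=0 col=0 char='b'
After 2 (h): row=0 col=0 char='b'
After 3 (j): row=1 col=0 char='s'
After 4 (k): row=0 col=0 char='b'
After 5 (w): row=0 col=5 char='s'
After 6 (b): row=0 col=0 char='b'
After 7 (h): row=0 col=0 char='b'
After 8 (w): row=0 col=5 char='s'
After 9 (w): row=1 col=0 char='s'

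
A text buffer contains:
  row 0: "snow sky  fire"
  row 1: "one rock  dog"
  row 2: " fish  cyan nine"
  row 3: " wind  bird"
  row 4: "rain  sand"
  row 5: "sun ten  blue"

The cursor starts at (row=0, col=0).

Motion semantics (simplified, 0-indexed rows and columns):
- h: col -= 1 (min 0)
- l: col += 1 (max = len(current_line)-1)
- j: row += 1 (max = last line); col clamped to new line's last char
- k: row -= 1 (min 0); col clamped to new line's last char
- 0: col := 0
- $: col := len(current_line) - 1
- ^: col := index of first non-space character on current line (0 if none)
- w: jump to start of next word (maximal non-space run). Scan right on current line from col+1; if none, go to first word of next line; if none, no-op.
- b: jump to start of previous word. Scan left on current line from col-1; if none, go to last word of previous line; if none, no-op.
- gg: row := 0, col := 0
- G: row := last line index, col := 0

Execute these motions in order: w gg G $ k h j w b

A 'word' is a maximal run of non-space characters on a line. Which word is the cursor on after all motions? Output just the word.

After 1 (w): row=0 col=5 char='s'
After 2 (gg): row=0 col=0 char='s'
After 3 (G): row=5 col=0 char='s'
After 4 ($): row=5 col=12 char='e'
After 5 (k): row=4 col=9 char='d'
After 6 (h): row=4 col=8 char='n'
After 7 (j): row=5 col=8 char='_'
After 8 (w): row=5 col=9 char='b'
After 9 (b): row=5 col=4 char='t'

Answer: ten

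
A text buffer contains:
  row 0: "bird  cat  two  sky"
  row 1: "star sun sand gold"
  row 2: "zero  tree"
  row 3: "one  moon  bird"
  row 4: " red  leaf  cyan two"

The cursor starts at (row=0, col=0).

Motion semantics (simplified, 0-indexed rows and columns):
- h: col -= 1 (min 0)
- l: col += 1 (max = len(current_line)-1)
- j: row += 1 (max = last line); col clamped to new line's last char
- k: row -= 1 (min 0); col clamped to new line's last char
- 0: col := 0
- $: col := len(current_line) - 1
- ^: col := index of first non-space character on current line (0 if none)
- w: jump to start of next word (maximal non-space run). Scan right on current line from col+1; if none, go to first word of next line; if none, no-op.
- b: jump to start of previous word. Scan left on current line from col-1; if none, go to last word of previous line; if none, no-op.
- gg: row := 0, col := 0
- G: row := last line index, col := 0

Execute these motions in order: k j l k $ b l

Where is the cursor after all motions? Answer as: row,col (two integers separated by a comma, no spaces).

Answer: 0,17

Derivation:
After 1 (k): row=0 col=0 char='b'
After 2 (j): row=1 col=0 char='s'
After 3 (l): row=1 col=1 char='t'
After 4 (k): row=0 col=1 char='i'
After 5 ($): row=0 col=18 char='y'
After 6 (b): row=0 col=16 char='s'
After 7 (l): row=0 col=17 char='k'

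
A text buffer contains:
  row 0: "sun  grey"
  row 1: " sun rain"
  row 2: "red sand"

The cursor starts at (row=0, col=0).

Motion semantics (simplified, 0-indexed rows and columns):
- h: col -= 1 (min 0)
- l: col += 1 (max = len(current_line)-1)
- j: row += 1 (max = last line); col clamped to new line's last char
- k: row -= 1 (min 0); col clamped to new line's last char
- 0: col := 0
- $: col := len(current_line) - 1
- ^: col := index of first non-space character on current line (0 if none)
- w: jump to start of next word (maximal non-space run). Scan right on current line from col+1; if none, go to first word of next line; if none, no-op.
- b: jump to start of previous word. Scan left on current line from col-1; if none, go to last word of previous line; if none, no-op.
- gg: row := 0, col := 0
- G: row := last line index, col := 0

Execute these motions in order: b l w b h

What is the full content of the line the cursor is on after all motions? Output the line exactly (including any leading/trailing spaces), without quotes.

After 1 (b): row=0 col=0 char='s'
After 2 (l): row=0 col=1 char='u'
After 3 (w): row=0 col=5 char='g'
After 4 (b): row=0 col=0 char='s'
After 5 (h): row=0 col=0 char='s'

Answer: sun  grey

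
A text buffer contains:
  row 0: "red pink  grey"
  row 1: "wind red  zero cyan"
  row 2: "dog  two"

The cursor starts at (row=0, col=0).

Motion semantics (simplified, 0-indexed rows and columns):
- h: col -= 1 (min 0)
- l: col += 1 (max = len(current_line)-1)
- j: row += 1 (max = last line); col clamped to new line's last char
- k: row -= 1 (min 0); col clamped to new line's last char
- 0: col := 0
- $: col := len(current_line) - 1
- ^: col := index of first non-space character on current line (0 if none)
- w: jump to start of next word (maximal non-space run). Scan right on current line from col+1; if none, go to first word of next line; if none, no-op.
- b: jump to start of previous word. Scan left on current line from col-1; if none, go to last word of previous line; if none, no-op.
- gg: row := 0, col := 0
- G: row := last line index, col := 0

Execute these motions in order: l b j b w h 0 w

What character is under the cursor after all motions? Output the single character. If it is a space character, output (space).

After 1 (l): row=0 col=1 char='e'
After 2 (b): row=0 col=0 char='r'
After 3 (j): row=1 col=0 char='w'
After 4 (b): row=0 col=10 char='g'
After 5 (w): row=1 col=0 char='w'
After 6 (h): row=1 col=0 char='w'
After 7 (0): row=1 col=0 char='w'
After 8 (w): row=1 col=5 char='r'

Answer: r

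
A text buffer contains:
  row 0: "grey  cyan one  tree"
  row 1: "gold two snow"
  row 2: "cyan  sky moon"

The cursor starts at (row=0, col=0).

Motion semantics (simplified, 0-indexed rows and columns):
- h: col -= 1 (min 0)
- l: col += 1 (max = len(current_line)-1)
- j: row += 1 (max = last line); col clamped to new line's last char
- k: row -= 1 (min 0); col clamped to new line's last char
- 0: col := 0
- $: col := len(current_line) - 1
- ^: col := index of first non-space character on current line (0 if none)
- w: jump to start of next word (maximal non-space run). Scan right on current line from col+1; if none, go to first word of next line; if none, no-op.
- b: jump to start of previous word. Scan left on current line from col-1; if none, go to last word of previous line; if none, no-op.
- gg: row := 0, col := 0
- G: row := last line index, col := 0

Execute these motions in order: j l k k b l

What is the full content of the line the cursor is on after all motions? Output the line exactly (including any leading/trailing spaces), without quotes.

Answer: grey  cyan one  tree

Derivation:
After 1 (j): row=1 col=0 char='g'
After 2 (l): row=1 col=1 char='o'
After 3 (k): row=0 col=1 char='r'
After 4 (k): row=0 col=1 char='r'
After 5 (b): row=0 col=0 char='g'
After 6 (l): row=0 col=1 char='r'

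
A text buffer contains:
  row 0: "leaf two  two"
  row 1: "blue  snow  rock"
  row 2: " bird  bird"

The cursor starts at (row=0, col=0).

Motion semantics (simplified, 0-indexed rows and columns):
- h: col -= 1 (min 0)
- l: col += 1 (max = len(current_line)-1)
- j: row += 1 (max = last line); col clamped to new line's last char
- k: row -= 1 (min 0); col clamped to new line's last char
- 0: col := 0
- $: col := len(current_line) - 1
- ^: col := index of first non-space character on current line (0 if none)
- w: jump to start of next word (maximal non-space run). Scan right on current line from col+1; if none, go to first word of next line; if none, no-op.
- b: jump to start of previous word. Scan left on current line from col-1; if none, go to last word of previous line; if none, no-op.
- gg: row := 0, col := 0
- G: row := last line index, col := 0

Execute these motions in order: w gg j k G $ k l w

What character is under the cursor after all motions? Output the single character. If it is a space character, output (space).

Answer: r

Derivation:
After 1 (w): row=0 col=5 char='t'
After 2 (gg): row=0 col=0 char='l'
After 3 (j): row=1 col=0 char='b'
After 4 (k): row=0 col=0 char='l'
After 5 (G): row=2 col=0 char='_'
After 6 ($): row=2 col=10 char='d'
After 7 (k): row=1 col=10 char='_'
After 8 (l): row=1 col=11 char='_'
After 9 (w): row=1 col=12 char='r'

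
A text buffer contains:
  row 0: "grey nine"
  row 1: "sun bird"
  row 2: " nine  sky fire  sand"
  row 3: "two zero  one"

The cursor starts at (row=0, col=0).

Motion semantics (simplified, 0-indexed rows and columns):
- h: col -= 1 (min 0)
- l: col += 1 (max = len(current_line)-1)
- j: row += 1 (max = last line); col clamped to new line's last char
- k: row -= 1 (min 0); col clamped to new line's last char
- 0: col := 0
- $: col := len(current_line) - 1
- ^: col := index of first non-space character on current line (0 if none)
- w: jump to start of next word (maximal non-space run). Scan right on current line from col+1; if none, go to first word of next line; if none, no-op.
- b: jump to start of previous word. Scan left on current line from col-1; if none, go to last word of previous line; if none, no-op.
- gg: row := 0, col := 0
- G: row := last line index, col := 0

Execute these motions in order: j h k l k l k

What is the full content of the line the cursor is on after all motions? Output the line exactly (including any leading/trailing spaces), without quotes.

After 1 (j): row=1 col=0 char='s'
After 2 (h): row=1 col=0 char='s'
After 3 (k): row=0 col=0 char='g'
After 4 (l): row=0 col=1 char='r'
After 5 (k): row=0 col=1 char='r'
After 6 (l): row=0 col=2 char='e'
After 7 (k): row=0 col=2 char='e'

Answer: grey nine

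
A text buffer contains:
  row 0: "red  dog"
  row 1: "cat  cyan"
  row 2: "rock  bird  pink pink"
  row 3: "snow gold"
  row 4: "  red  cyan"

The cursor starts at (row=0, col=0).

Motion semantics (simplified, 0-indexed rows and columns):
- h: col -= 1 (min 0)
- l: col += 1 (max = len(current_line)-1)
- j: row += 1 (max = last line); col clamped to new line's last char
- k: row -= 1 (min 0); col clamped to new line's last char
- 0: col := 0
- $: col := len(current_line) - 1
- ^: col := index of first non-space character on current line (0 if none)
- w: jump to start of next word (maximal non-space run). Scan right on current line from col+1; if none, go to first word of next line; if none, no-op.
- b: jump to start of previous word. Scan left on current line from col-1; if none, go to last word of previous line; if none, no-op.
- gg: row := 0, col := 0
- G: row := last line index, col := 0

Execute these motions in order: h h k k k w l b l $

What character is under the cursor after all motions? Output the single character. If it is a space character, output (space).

Answer: g

Derivation:
After 1 (h): row=0 col=0 char='r'
After 2 (h): row=0 col=0 char='r'
After 3 (k): row=0 col=0 char='r'
After 4 (k): row=0 col=0 char='r'
After 5 (k): row=0 col=0 char='r'
After 6 (w): row=0 col=5 char='d'
After 7 (l): row=0 col=6 char='o'
After 8 (b): row=0 col=5 char='d'
After 9 (l): row=0 col=6 char='o'
After 10 ($): row=0 col=7 char='g'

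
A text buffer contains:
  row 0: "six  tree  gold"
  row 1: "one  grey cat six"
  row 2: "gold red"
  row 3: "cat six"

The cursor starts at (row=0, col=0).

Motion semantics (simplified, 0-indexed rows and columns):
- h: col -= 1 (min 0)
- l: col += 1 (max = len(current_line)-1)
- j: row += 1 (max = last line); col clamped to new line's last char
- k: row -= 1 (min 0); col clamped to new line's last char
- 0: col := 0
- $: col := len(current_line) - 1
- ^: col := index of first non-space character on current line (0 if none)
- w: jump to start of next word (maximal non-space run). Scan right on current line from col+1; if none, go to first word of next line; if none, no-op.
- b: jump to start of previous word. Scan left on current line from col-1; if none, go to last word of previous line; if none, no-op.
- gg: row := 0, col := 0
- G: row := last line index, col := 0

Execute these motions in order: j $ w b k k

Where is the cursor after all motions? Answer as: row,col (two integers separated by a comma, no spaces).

After 1 (j): row=1 col=0 char='o'
After 2 ($): row=1 col=16 char='x'
After 3 (w): row=2 col=0 char='g'
After 4 (b): row=1 col=14 char='s'
After 5 (k): row=0 col=14 char='d'
After 6 (k): row=0 col=14 char='d'

Answer: 0,14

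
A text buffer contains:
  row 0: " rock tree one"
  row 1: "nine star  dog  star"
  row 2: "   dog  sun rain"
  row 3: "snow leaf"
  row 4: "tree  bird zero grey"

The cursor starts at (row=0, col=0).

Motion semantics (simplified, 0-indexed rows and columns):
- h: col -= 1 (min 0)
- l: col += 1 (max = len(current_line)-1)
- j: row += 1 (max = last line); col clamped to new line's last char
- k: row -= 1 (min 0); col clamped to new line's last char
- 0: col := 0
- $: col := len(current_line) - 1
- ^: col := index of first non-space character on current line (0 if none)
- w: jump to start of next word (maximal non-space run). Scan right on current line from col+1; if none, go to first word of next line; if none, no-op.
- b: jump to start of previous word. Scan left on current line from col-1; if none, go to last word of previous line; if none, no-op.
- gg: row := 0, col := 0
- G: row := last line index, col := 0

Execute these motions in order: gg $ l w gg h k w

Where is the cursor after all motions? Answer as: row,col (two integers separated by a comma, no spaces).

Answer: 0,1

Derivation:
After 1 (gg): row=0 col=0 char='_'
After 2 ($): row=0 col=13 char='e'
After 3 (l): row=0 col=13 char='e'
After 4 (w): row=1 col=0 char='n'
After 5 (gg): row=0 col=0 char='_'
After 6 (h): row=0 col=0 char='_'
After 7 (k): row=0 col=0 char='_'
After 8 (w): row=0 col=1 char='r'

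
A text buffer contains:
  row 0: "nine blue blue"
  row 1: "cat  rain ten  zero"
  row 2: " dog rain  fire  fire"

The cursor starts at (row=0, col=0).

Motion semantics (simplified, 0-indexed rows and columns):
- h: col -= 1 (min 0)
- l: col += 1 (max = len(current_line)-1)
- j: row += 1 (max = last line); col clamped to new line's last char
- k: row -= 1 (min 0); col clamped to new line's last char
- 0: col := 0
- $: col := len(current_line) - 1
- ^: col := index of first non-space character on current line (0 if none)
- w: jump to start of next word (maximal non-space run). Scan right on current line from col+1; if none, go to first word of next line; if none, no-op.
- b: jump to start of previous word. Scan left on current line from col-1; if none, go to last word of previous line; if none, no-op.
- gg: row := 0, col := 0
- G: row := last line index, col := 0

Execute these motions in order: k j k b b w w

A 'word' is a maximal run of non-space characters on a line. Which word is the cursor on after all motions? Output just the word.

After 1 (k): row=0 col=0 char='n'
After 2 (j): row=1 col=0 char='c'
After 3 (k): row=0 col=0 char='n'
After 4 (b): row=0 col=0 char='n'
After 5 (b): row=0 col=0 char='n'
After 6 (w): row=0 col=5 char='b'
After 7 (w): row=0 col=10 char='b'

Answer: blue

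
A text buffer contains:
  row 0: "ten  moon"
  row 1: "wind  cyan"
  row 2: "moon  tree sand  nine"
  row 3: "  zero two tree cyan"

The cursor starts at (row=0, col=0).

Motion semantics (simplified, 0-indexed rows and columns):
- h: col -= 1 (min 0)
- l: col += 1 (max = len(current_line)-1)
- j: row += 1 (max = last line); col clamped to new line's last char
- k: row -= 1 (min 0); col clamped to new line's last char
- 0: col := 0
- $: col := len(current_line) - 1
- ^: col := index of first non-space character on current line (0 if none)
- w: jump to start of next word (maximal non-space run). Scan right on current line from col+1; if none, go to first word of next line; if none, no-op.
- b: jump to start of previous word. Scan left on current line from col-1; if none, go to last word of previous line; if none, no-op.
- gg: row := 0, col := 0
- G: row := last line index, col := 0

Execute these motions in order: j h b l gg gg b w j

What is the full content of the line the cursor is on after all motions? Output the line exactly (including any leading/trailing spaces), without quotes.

After 1 (j): row=1 col=0 char='w'
After 2 (h): row=1 col=0 char='w'
After 3 (b): row=0 col=5 char='m'
After 4 (l): row=0 col=6 char='o'
After 5 (gg): row=0 col=0 char='t'
After 6 (gg): row=0 col=0 char='t'
After 7 (b): row=0 col=0 char='t'
After 8 (w): row=0 col=5 char='m'
After 9 (j): row=1 col=5 char='_'

Answer: wind  cyan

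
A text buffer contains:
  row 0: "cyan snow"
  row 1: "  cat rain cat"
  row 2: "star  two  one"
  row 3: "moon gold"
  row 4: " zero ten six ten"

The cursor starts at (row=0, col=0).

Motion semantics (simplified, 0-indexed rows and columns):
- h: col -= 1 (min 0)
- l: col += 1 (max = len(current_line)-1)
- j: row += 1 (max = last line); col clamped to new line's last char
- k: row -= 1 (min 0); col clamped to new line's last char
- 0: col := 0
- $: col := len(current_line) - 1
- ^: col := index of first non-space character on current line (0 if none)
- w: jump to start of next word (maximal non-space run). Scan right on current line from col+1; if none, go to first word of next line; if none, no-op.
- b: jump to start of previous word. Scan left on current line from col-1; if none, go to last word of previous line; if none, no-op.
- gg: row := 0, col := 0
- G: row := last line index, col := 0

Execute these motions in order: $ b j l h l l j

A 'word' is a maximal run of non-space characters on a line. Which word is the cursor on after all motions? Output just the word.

Answer: two

Derivation:
After 1 ($): row=0 col=8 char='w'
After 2 (b): row=0 col=5 char='s'
After 3 (j): row=1 col=5 char='_'
After 4 (l): row=1 col=6 char='r'
After 5 (h): row=1 col=5 char='_'
After 6 (l): row=1 col=6 char='r'
After 7 (l): row=1 col=7 char='a'
After 8 (j): row=2 col=7 char='w'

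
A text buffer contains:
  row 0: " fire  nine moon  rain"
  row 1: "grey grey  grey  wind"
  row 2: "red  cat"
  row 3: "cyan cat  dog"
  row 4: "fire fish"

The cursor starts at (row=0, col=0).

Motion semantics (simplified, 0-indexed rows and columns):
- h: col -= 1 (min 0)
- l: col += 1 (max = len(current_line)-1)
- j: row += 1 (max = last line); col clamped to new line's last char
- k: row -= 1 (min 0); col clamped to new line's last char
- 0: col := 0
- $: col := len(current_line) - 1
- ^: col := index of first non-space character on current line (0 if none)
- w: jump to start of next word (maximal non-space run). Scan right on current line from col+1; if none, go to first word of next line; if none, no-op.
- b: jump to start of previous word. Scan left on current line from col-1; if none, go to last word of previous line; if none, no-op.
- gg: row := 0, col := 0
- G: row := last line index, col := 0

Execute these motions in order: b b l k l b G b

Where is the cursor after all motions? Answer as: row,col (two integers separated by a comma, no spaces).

Answer: 3,10

Derivation:
After 1 (b): row=0 col=0 char='_'
After 2 (b): row=0 col=0 char='_'
After 3 (l): row=0 col=1 char='f'
After 4 (k): row=0 col=1 char='f'
After 5 (l): row=0 col=2 char='i'
After 6 (b): row=0 col=1 char='f'
After 7 (G): row=4 col=0 char='f'
After 8 (b): row=3 col=10 char='d'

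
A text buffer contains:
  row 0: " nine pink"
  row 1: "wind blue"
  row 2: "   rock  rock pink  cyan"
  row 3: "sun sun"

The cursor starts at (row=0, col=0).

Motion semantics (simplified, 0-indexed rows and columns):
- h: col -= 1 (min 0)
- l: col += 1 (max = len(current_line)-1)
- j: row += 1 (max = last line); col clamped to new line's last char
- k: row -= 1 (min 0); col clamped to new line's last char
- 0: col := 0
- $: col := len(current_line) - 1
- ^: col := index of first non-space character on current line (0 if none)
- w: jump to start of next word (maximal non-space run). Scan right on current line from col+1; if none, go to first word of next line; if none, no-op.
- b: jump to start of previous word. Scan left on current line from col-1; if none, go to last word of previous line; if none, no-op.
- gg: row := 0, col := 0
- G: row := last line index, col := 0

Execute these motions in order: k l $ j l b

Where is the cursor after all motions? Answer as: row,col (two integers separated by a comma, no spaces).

Answer: 1,5

Derivation:
After 1 (k): row=0 col=0 char='_'
After 2 (l): row=0 col=1 char='n'
After 3 ($): row=0 col=9 char='k'
After 4 (j): row=1 col=8 char='e'
After 5 (l): row=1 col=8 char='e'
After 6 (b): row=1 col=5 char='b'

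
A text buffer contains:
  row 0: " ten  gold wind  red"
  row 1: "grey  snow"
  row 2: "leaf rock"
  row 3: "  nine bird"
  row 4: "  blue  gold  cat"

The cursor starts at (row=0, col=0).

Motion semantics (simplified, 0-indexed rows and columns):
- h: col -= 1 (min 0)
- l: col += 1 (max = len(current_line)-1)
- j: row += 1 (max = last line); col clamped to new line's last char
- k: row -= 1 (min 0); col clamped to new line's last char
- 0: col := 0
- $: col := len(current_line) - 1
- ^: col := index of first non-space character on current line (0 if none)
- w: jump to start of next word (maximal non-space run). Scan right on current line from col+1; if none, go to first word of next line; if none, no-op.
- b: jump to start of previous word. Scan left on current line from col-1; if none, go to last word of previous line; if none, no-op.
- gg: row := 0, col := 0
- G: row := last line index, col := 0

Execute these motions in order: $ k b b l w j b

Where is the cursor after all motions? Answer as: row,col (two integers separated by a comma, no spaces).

After 1 ($): row=0 col=19 char='d'
After 2 (k): row=0 col=19 char='d'
After 3 (b): row=0 col=17 char='r'
After 4 (b): row=0 col=11 char='w'
After 5 (l): row=0 col=12 char='i'
After 6 (w): row=0 col=17 char='r'
After 7 (j): row=1 col=9 char='w'
After 8 (b): row=1 col=6 char='s'

Answer: 1,6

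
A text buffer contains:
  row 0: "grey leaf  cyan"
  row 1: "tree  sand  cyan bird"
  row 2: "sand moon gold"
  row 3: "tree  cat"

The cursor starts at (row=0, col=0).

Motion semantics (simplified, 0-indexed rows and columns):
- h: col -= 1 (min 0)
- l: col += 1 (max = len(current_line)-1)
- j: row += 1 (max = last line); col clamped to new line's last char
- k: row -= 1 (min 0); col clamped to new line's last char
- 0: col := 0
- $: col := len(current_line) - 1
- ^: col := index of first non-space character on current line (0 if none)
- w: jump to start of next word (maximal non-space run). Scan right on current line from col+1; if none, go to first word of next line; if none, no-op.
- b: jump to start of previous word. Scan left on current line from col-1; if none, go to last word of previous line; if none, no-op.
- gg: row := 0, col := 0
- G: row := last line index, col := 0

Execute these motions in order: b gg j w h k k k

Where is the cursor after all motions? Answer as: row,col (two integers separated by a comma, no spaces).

After 1 (b): row=0 col=0 char='g'
After 2 (gg): row=0 col=0 char='g'
After 3 (j): row=1 col=0 char='t'
After 4 (w): row=1 col=6 char='s'
After 5 (h): row=1 col=5 char='_'
After 6 (k): row=0 col=5 char='l'
After 7 (k): row=0 col=5 char='l'
After 8 (k): row=0 col=5 char='l'

Answer: 0,5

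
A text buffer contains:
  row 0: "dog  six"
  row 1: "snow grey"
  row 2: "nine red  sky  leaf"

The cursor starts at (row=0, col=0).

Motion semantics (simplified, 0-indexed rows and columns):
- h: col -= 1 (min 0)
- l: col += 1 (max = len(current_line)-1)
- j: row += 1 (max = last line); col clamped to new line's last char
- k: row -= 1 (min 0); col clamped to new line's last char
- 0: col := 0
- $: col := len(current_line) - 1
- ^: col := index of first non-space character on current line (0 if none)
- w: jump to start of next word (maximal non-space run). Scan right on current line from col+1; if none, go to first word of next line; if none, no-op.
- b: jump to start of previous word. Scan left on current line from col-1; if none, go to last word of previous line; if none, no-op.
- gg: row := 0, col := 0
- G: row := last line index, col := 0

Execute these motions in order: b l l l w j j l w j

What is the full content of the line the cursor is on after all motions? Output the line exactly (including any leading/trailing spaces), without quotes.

After 1 (b): row=0 col=0 char='d'
After 2 (l): row=0 col=1 char='o'
After 3 (l): row=0 col=2 char='g'
After 4 (l): row=0 col=3 char='_'
After 5 (w): row=0 col=5 char='s'
After 6 (j): row=1 col=5 char='g'
After 7 (j): row=2 col=5 char='r'
After 8 (l): row=2 col=6 char='e'
After 9 (w): row=2 col=10 char='s'
After 10 (j): row=2 col=10 char='s'

Answer: nine red  sky  leaf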